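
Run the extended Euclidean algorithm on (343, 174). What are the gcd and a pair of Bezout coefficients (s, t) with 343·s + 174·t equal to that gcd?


Euclidean algorithm on (343, 174) — divide until remainder is 0:
  343 = 1 · 174 + 169
  174 = 1 · 169 + 5
  169 = 33 · 5 + 4
  5 = 1 · 4 + 1
  4 = 4 · 1 + 0
gcd(343, 174) = 1.
Track Bezout coefficients alongside the remainders: start with r₀ = 343 = a·1 + b·0 (s = 1, t = 0) and r₁ = 174 = a·0 + b·1 (s = 0, t = 1); each new remainder r_{k+1} = r_{k-1} − q_k·r_k inherits s_{k+1} = s_{k-1} − q_k·s_k, t_{k+1} = t_{k-1} − q_k·t_k, so r_k = a·s_k + b·t_k at every step:
  q = 1: r = 169, s = 1 − 1·0 = 1, t = 0 − 1·1 = -1  (check: 343·1 + 174·(-1) = 169)
  q = 1: r = 5, s = 0 − 1·1 = -1, t = 1 − 1·(-1) = 2  (check: 343·(-1) + 174·2 = 5)
  q = 33: r = 4, s = 1 − 33·(-1) = 34, t = -1 − 33·2 = -67  (check: 343·34 + 174·(-67) = 4)
  q = 1: r = 1, s = -1 − 1·34 = -35, t = 2 − 1·(-67) = 69  (check: 343·(-35) + 174·69 = 1)
The row with r = 1 (the gcd) gives the Bezout coefficients s = -35, t = 69.
Result: 343 · (-35) + 174 · (69) = 1.

gcd(343, 174) = 1; s = -35, t = 69 (check: 343·(-35) + 174·69 = 1).


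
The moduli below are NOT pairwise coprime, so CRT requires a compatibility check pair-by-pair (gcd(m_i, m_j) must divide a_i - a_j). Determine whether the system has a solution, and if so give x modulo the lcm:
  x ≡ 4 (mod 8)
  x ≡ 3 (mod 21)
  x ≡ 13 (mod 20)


Moduli 8, 21, 20 are not pairwise coprime, so CRT works modulo lcm(m_i) when all pairwise compatibility conditions hold.
Pairwise compatibility: gcd(m_i, m_j) must divide a_i - a_j for every pair.
Merge one congruence at a time:
  Start: x ≡ 4 (mod 8).
  Combine with x ≡ 3 (mod 21): gcd(8, 21) = 1; 3 - 4 = -1, which IS divisible by 1, so compatible.
    Write x = 4 + 8·t and substitute into x ≡ 3 (mod 21): 8·t ≡ 3 − 4 = -1 (mod 21).
    Reduce coefficients mod 21: 8·t ≡ 20 (mod 21).
    The inverse of 8 mod 21 is 8 (since 8·8 = 64 = 3·21 + 1), so t ≡ 8·20 = 160 ≡ 13 (mod 21).
    Then x = 4 + 8·13 = 108, valid modulo lcm(8, 21) = 168: x ≡ 108 (mod 168).
  Combine with x ≡ 13 (mod 20): gcd(168, 20) = 4, and 13 - 108 = -95 is NOT divisible by 4.
    ⇒ system is inconsistent (no integer solution).

No solution (the system is inconsistent).


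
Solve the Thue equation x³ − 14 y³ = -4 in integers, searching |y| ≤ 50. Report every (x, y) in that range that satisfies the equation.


The equation is x³ - 14y³ = -4. For fixed y, x³ = 14·y³ − 4, so a solution requires the RHS to be a perfect cube.
Strategy: iterate y from -50 to 50, compute RHS = 14·y³ − 4, and check whether it is a (positive or negative) perfect cube.
Check small values of y:
  y = 0: RHS = -4 is not a perfect cube.
  y = 1: RHS = 10 is not a perfect cube.
  y = -1: RHS = -18 is not a perfect cube.
  y = 2: RHS = 108 is not a perfect cube.
  y = -2: RHS = -116 is not a perfect cube.
  y = 3: RHS = 374 is not a perfect cube.
  y = -3: RHS = -382 is not a perfect cube.
Continuing the search up to |y| = 50 finds no solutions either.
No (x, y) in the scanned range satisfies the equation.

No integer solutions with |y| ≤ 50.


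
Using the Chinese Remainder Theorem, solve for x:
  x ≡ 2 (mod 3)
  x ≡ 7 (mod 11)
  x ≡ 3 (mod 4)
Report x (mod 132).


Moduli 3, 11, 4 are pairwise coprime; by CRT there is a unique solution modulo M = 3 · 11 · 4 = 132.
Solve pairwise, accumulating the modulus:
  Start with x ≡ 2 (mod 3).
  Combine with x ≡ 7 (mod 11): since gcd(3, 11) = 1, we get a unique residue mod 33.
    Write x = 2 + 3·t and substitute into x ≡ 7 (mod 11): 3·t ≡ 7 − 2 = 5 (mod 11).
    The inverse of 3 mod 11 is 4 (since 3·4 = 12 = 1·11 + 1), so t ≡ 4·5 = 20 ≡ 9 (mod 11).
    Then x = 2 + 3·9 = 29, valid modulo lcm(3, 11) = 33: x ≡ 29 (mod 33).
  Combine with x ≡ 3 (mod 4): since gcd(33, 4) = 1, we get a unique residue mod 132.
    Write x = 29 + 33·t and substitute into x ≡ 3 (mod 4): 33·t ≡ 3 − 29 = -26 (mod 4).
    Reduce coefficients mod 4: 1·t ≡ 2 (mod 4).
    So t ≡ 2 (mod 4).
    Then x = 29 + 33·2 = 95, valid modulo lcm(33, 4) = 132: x ≡ 95 (mod 132).
Verify: 95 mod 3 = 2 ✓, 95 mod 11 = 7 ✓, 95 mod 4 = 3 ✓.

x ≡ 95 (mod 132).


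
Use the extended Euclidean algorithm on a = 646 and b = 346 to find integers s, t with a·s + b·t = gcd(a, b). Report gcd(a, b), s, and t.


Euclidean algorithm on (646, 346) — divide until remainder is 0:
  646 = 1 · 346 + 300
  346 = 1 · 300 + 46
  300 = 6 · 46 + 24
  46 = 1 · 24 + 22
  24 = 1 · 22 + 2
  22 = 11 · 2 + 0
gcd(646, 346) = 2.
Track Bezout coefficients alongside the remainders: start with r₀ = 646 = a·1 + b·0 (s = 1, t = 0) and r₁ = 346 = a·0 + b·1 (s = 0, t = 1); each new remainder r_{k+1} = r_{k-1} − q_k·r_k inherits s_{k+1} = s_{k-1} − q_k·s_k, t_{k+1} = t_{k-1} − q_k·t_k, so r_k = a·s_k + b·t_k at every step:
  q = 1: r = 300, s = 1 − 1·0 = 1, t = 0 − 1·1 = -1  (check: 646·1 + 346·(-1) = 300)
  q = 1: r = 46, s = 0 − 1·1 = -1, t = 1 − 1·(-1) = 2  (check: 646·(-1) + 346·2 = 46)
  q = 6: r = 24, s = 1 − 6·(-1) = 7, t = -1 − 6·2 = -13  (check: 646·7 + 346·(-13) = 24)
  q = 1: r = 22, s = -1 − 1·7 = -8, t = 2 − 1·(-13) = 15  (check: 646·(-8) + 346·15 = 22)
  q = 1: r = 2, s = 7 − 1·(-8) = 15, t = -13 − 1·15 = -28  (check: 646·15 + 346·(-28) = 2)
The row with r = 2 (the gcd) gives the Bezout coefficients s = 15, t = -28.
Result: 646 · (15) + 346 · (-28) = 2.

gcd(646, 346) = 2; s = 15, t = -28 (check: 646·15 + 346·(-28) = 2).


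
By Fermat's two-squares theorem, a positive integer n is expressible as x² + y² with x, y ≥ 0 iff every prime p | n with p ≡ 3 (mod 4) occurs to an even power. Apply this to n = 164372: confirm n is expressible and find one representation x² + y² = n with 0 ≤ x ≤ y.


Step 1: Factor n = 164372 = 2^2 · 13 · 29 · 109.
Step 2: Check the mod-4 condition on each prime factor: 2 = 2 (special); 13 ≡ 1 (mod 4), exponent 1; 29 ≡ 1 (mod 4), exponent 1; 109 ≡ 1 (mod 4), exponent 1.
All primes ≡ 3 (mod 4) appear to even exponent (or don't appear), so by the two-squares theorem n IS expressible as a sum of two squares.
Step 3: Build a representation. Group n = k² · m with k = 2 and m = 13 · 29 · 109 = 41093 (a product of primes ≡ 1 (mod 4)); a representation of m scales to one of n via (k·x)² + (k·y)² = k²(x² + y²). Each prime p ≡ 1 (mod 4) is itself a sum of two squares; find a² by testing p − a² for a perfect square:
  13: 13 − 1² = 12, 13 − 2² = 9 = 3² ⇒ 13 = 2² + 3².
  29: 29 − 1² = 28, 29 − 2² = 25 = 5² ⇒ 29 = 2² + 5².
  109: 109 − 1² = 108, 109 − 2² = 105, 109 − 3² = 100 = 10² ⇒ 109 = 3² + 10².
  Combine using the Brahmagupta–Fibonacci identity (a² + b²)(c² + d²) = (ac − bd)² + (ad + bc)² = (ac + bd)² + (ad − bc)²:
  13 · 29 = 377: from (2² + 3²)(2² + 5²), take (2·2 − 3·5, 2·5 + 3·2) = (4 − 15, 10 + 6) = (-11, 16); dropping signs (only squares matter) gives (11, 16); check 11² + 16² = 121 + 256 = 377 ✓.
  377 · 109 = 41093: from (11² + 16²)(3² + 10²), take (11·3 − 16·10, 11·10 + 16·3) = (33 − 160, 110 + 48) = (-127, 158); dropping signs (only squares matter) gives (127, 158); check 127² + 158² = 16129 + 24964 = 41093 ✓.
  Scale by k = 2: (2·127, 2·158) = (254, 316).
Step 4: Order so x ≤ y and verify: 254² + 316² = 64516 + 99856 = 164372 = n. ✓

n = 164372 = 254² + 316² (one valid representation with x ≤ y).


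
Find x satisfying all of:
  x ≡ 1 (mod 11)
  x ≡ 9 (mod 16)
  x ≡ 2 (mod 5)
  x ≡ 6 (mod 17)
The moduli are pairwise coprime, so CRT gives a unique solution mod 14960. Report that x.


Product of moduli M = 11 · 16 · 5 · 17 = 14960.
Merge one congruence at a time:
  Start: x ≡ 1 (mod 11).
  Combine with x ≡ 9 (mod 16); new modulus lcm = 176.
    Write x = 1 + 11·t and substitute into x ≡ 9 (mod 16): 11·t ≡ 9 − 1 = 8 (mod 16).
    The inverse of 11 mod 16 is 3 (since 11·3 = 33 = 2·16 + 1), so t ≡ 3·8 = 24 ≡ 8 (mod 16).
    Then x = 1 + 11·8 = 89, valid modulo lcm(11, 16) = 176: x ≡ 89 (mod 176).
  Combine with x ≡ 2 (mod 5); new modulus lcm = 880.
    Write x = 89 + 176·t and substitute into x ≡ 2 (mod 5): 176·t ≡ 2 − 89 = -87 (mod 5).
    Reduce coefficients mod 5: 1·t ≡ 3 (mod 5).
    So t ≡ 3 (mod 5).
    Then x = 89 + 176·3 = 617, valid modulo lcm(176, 5) = 880: x ≡ 617 (mod 880).
  Combine with x ≡ 6 (mod 17); new modulus lcm = 14960.
    Write x = 617 + 880·t and substitute into x ≡ 6 (mod 17): 880·t ≡ 6 − 617 = -611 (mod 17).
    Reduce coefficients mod 17: 13·t ≡ 1 (mod 17).
    The inverse of 13 mod 17 is 4 (since 13·4 = 52 = 3·17 + 1), so t ≡ 4·1 = 4 ≡ 4 (mod 17).
    Then x = 617 + 880·4 = 4137, valid modulo lcm(880, 17) = 14960: x ≡ 4137 (mod 14960).
Verify against each original: 4137 mod 11 = 1, 4137 mod 16 = 9, 4137 mod 5 = 2, 4137 mod 17 = 6.

x ≡ 4137 (mod 14960).


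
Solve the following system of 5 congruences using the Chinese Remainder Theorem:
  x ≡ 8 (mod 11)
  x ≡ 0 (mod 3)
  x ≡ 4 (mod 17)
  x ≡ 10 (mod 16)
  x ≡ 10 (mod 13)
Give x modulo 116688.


Product of moduli M = 11 · 3 · 17 · 16 · 13 = 116688.
Merge one congruence at a time:
  Start: x ≡ 8 (mod 11).
  Combine with x ≡ 0 (mod 3); new modulus lcm = 33.
    Write x = 8 + 11·t and substitute into x ≡ 0 (mod 3): 11·t ≡ 0 − 8 = -8 (mod 3).
    Reduce coefficients mod 3: 2·t ≡ 1 (mod 3).
    The inverse of 2 mod 3 is 2 (since 2·2 = 4 = 1·3 + 1), so t ≡ 2·1 = 2 ≡ 2 (mod 3).
    Then x = 8 + 11·2 = 30, valid modulo lcm(11, 3) = 33: x ≡ 30 (mod 33).
  Combine with x ≡ 4 (mod 17); new modulus lcm = 561.
    Write x = 30 + 33·t and substitute into x ≡ 4 (mod 17): 33·t ≡ 4 − 30 = -26 (mod 17).
    Reduce coefficients mod 17: 16·t ≡ 8 (mod 17).
    The inverse of 16 mod 17 is 16 (since 16·16 = 256 = 15·17 + 1), so t ≡ 16·8 = 128 ≡ 9 (mod 17).
    Then x = 30 + 33·9 = 327, valid modulo lcm(33, 17) = 561: x ≡ 327 (mod 561).
  Combine with x ≡ 10 (mod 16); new modulus lcm = 8976.
    Write x = 327 + 561·t and substitute into x ≡ 10 (mod 16): 561·t ≡ 10 − 327 = -317 (mod 16).
    Reduce coefficients mod 16: 1·t ≡ 3 (mod 16).
    So t ≡ 3 (mod 16).
    Then x = 327 + 561·3 = 2010, valid modulo lcm(561, 16) = 8976: x ≡ 2010 (mod 8976).
  Combine with x ≡ 10 (mod 13); new modulus lcm = 116688.
    Write x = 2010 + 8976·t and substitute into x ≡ 10 (mod 13): 8976·t ≡ 10 − 2010 = -2000 (mod 13).
    Reduce coefficients mod 13: 6·t ≡ 2 (mod 13).
    The inverse of 6 mod 13 is 11 (since 6·11 = 66 = 5·13 + 1), so t ≡ 11·2 = 22 ≡ 9 (mod 13).
    Then x = 2010 + 8976·9 = 82794, valid modulo lcm(8976, 13) = 116688: x ≡ 82794 (mod 116688).
Verify against each original: 82794 mod 11 = 8, 82794 mod 3 = 0, 82794 mod 17 = 4, 82794 mod 16 = 10, 82794 mod 13 = 10.

x ≡ 82794 (mod 116688).


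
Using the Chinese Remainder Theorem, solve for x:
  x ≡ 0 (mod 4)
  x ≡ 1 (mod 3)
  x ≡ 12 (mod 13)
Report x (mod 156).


Moduli 4, 3, 13 are pairwise coprime; by CRT there is a unique solution modulo M = 4 · 3 · 13 = 156.
Solve pairwise, accumulating the modulus:
  Start with x ≡ 0 (mod 4).
  Combine with x ≡ 1 (mod 3): since gcd(4, 3) = 1, we get a unique residue mod 12.
    Write x = 0 + 4·t and substitute into x ≡ 1 (mod 3): 4·t ≡ 1 − 0 = 1 (mod 3).
    Reduce coefficients mod 3: 1·t ≡ 1 (mod 3).
    So t ≡ 1 (mod 3).
    Then x = 0 + 4·1 = 4, valid modulo lcm(4, 3) = 12: x ≡ 4 (mod 12).
  Combine with x ≡ 12 (mod 13): since gcd(12, 13) = 1, we get a unique residue mod 156.
    Write x = 4 + 12·t and substitute into x ≡ 12 (mod 13): 12·t ≡ 12 − 4 = 8 (mod 13).
    The inverse of 12 mod 13 is 12 (since 12·12 = 144 = 11·13 + 1), so t ≡ 12·8 = 96 ≡ 5 (mod 13).
    Then x = 4 + 12·5 = 64, valid modulo lcm(12, 13) = 156: x ≡ 64 (mod 156).
Verify: 64 mod 4 = 0 ✓, 64 mod 3 = 1 ✓, 64 mod 13 = 12 ✓.

x ≡ 64 (mod 156).


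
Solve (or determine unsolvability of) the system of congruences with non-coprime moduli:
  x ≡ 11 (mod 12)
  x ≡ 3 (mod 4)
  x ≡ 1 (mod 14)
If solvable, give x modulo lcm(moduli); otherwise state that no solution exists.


Moduli 12, 4, 14 are not pairwise coprime, so CRT works modulo lcm(m_i) when all pairwise compatibility conditions hold.
Pairwise compatibility: gcd(m_i, m_j) must divide a_i - a_j for every pair.
Merge one congruence at a time:
  Start: x ≡ 11 (mod 12).
  Combine with x ≡ 3 (mod 4): gcd(12, 4) = 4; 3 - 11 = -8, which IS divisible by 4, so compatible.
    Write x = 11 + 12·t and substitute into x ≡ 3 (mod 4): 12·t ≡ 3 − 11 = -8 (mod 4).
    Divide the congruence (and modulus) by g = 4: 3·t ≡ -2 (mod 1).
    Modulo 1 every t works; take t = 0.
    Then x = 11 + 12·0 = 11, valid modulo lcm(12, 4) = 12: x ≡ 11 (mod 12).
  Combine with x ≡ 1 (mod 14): gcd(12, 14) = 2; 1 - 11 = -10, which IS divisible by 2, so compatible.
    Write x = 11 + 12·t and substitute into x ≡ 1 (mod 14): 12·t ≡ 1 − 11 = -10 (mod 14).
    Divide the congruence (and modulus) by g = 2: 6·t ≡ -5 (mod 7).
    Reduce coefficients mod 7: 6·t ≡ 2 (mod 7).
    The inverse of 6 mod 7 is 6 (since 6·6 = 36 = 5·7 + 1), so t ≡ 6·2 = 12 ≡ 5 (mod 7).
    Then x = 11 + 12·5 = 71, valid modulo lcm(12, 14) = 84: x ≡ 71 (mod 84).
Verify: 71 mod 12 = 11, 71 mod 4 = 3, 71 mod 14 = 1.

x ≡ 71 (mod 84).


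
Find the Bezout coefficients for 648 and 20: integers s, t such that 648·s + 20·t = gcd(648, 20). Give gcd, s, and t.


Euclidean algorithm on (648, 20) — divide until remainder is 0:
  648 = 32 · 20 + 8
  20 = 2 · 8 + 4
  8 = 2 · 4 + 0
gcd(648, 20) = 4.
Track Bezout coefficients alongside the remainders: start with r₀ = 648 = a·1 + b·0 (s = 1, t = 0) and r₁ = 20 = a·0 + b·1 (s = 0, t = 1); each new remainder r_{k+1} = r_{k-1} − q_k·r_k inherits s_{k+1} = s_{k-1} − q_k·s_k, t_{k+1} = t_{k-1} − q_k·t_k, so r_k = a·s_k + b·t_k at every step:
  q = 32: r = 8, s = 1 − 32·0 = 1, t = 0 − 32·1 = -32  (check: 648·1 + 20·(-32) = 8)
  q = 2: r = 4, s = 0 − 2·1 = -2, t = 1 − 2·(-32) = 65  (check: 648·(-2) + 20·65 = 4)
The row with r = 4 (the gcd) gives the Bezout coefficients s = -2, t = 65.
Result: 648 · (-2) + 20 · (65) = 4.

gcd(648, 20) = 4; s = -2, t = 65 (check: 648·(-2) + 20·65 = 4).


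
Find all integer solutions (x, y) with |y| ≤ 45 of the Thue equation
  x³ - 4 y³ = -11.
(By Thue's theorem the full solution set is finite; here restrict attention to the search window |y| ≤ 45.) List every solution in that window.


The equation is x³ - 4y³ = -11. For fixed y, x³ = 4·y³ − 11, so a solution requires the RHS to be a perfect cube.
Strategy: iterate y from -45 to 45, compute RHS = 4·y³ − 11, and check whether it is a (positive or negative) perfect cube.
Check small values of y:
  y = 0: RHS = -11 is not a perfect cube.
  y = 1: RHS = -7 is not a perfect cube.
  y = -1: RHS = -15 is not a perfect cube.
  y = 2: RHS = 21 is not a perfect cube.
  y = -2: RHS = -43 is not a perfect cube.
  y = 3: RHS = 97 is not a perfect cube.
  y = -3: RHS = -119 is not a perfect cube.
Continuing the search up to |y| = 45 finds no solutions either.
No (x, y) in the scanned range satisfies the equation.

No integer solutions with |y| ≤ 45.


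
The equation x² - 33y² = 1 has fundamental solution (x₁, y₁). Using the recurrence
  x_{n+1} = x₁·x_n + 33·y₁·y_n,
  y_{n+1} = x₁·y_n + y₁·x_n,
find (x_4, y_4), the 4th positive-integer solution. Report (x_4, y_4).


Step 1: Find the fundamental solution (x₁, y₁) of x² - 33y² = 1.
  Expand √33 as a continued fraction. a₀ = ⌊√33⌋ = 5; iterate m_{k+1} = d_k·a_k − m_k, d_{k+1} = (33 − m_{k+1}²)/d_k, a_{k+1} = ⌊(a₀ + m_{k+1})/d_{k+1}⌋ (starting m₀ = 0, d₀ = 1), with convergents p_k = a_k·p_{k-1} + p_{k-2}, q_k = a_k·q_{k-1} + q_{k-2} (p₋₁ = 1, q₋₁ = 0):
  k = 0: a₀ = 5; p₀/q₀ = 5/1; p₀² − 33·q₀² = 25 − 33 = -8.
  k = 1: m = 5, d = 8, a = ⌊(5 + 5)/8⌋ = 1; p/q = (1·5 + 1)/(1·1 + 0) = 6/1; p² − 33·q² = 36 − 33 = 3.
  k = 2: m = 3, d = 3, a = ⌊(5 + 3)/3⌋ = 2; p/q = (2·6 + 5)/(2·1 + 1) = 17/3; p² − 33·q² = 289 − 297 = -8.
  k = 3: m = 3, d = 8, a = ⌊(5 + 3)/8⌋ = 1; p/q = (1·17 + 6)/(1·3 + 1) = 23/4; p² − 33·q² = 529 − 528 = 1.
  The first convergent with p² − 33·q² = 1 gives the fundamental solution (x₁, y₁) = (23, 4).
Step 2: Apply the recurrence (x_{n+1}, y_{n+1}) = (x₁x_n + 33y₁y_n, x₁y_n + y₁x_n) repeatedly.
  From (x_1, y_1) = (23, 4): x_2 = 23·23 + 33·4·4 = 1057; y_2 = 23·4 + 4·23 = 184.
  From (x_2, y_2) = (1057, 184): x_3 = 23·1057 + 33·4·184 = 48599; y_3 = 23·184 + 4·1057 = 8460.
  From (x_3, y_3) = (48599, 8460): x_4 = 23·48599 + 33·4·8460 = 2234497; y_4 = 23·8460 + 4·48599 = 388976.
Step 3: Verify x_4² - 33·y_4² = 4992976843009 - 4992976843008 = 1 (should be 1). ✓

(x_1, y_1) = (23, 4); (x_4, y_4) = (2234497, 388976).


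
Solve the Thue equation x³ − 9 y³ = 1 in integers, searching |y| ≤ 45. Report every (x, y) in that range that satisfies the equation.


The equation is x³ - 9y³ = 1. For fixed y, x³ = 9·y³ + 1, so a solution requires the RHS to be a perfect cube.
Strategy: iterate y from -45 to 45, compute RHS = 9·y³ + 1, and check whether it is a (positive or negative) perfect cube.
Check small values of y:
  y = 0: RHS = 1 = (1)³ ⇒ x = 1 works.
  y = 1: RHS = 10 is not a perfect cube.
  y = -1: RHS = -8 = (-2)³ ⇒ x = -2 works.
  y = 2: RHS = 73 is not a perfect cube.
  y = -2: RHS = -71 is not a perfect cube.
  y = 3: RHS = 244 is not a perfect cube.
  y = -3: RHS = -242 is not a perfect cube.
Continuing the search up to |y| = 45 finds no further solutions beyond those listed.
Collected solutions: (1, 0), (-2, -1).

Solutions (with |y| ≤ 45): (1, 0), (-2, -1).


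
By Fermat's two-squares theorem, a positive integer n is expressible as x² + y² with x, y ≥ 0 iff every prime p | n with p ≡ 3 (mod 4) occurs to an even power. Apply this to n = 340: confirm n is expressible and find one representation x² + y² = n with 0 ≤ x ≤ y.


Step 1: Factor n = 340 = 2^2 · 5 · 17.
Step 2: Check the mod-4 condition on each prime factor: 2 = 2 (special); 5 ≡ 1 (mod 4), exponent 1; 17 ≡ 1 (mod 4), exponent 1.
All primes ≡ 3 (mod 4) appear to even exponent (or don't appear), so by the two-squares theorem n IS expressible as a sum of two squares.
Step 3: Build a representation. Group n = k² · m with k = 2 and m = 5 · 17 = 85 (a product of primes ≡ 1 (mod 4)); a representation of m scales to one of n via (k·x)² + (k·y)² = k²(x² + y²). Each prime p ≡ 1 (mod 4) is itself a sum of two squares; find a² by testing p − a² for a perfect square:
  5: 5 − 1² = 4 = 2² ⇒ 5 = 1² + 2².
  17: 17 − 1² = 16 = 4² ⇒ 17 = 1² + 4².
  Combine using the Brahmagupta–Fibonacci identity (a² + b²)(c² + d²) = (ac − bd)² + (ad + bc)² = (ac + bd)² + (ad − bc)²:
  5 · 17 = 85: from (1² + 2²)(1² + 4²), take (1·1 − 2·4, 1·4 + 2·1) = (1 − 8, 4 + 2) = (-7, 6); dropping signs (only squares matter) gives (7, 6); check 7² + 6² = 49 + 36 = 85 ✓.
  Scale by k = 2: (2·7, 2·6) = (14, 12).
Step 4: Order so x ≤ y and verify: 12² + 14² = 144 + 196 = 340 = n. ✓

n = 340 = 12² + 14² (one valid representation with x ≤ y).


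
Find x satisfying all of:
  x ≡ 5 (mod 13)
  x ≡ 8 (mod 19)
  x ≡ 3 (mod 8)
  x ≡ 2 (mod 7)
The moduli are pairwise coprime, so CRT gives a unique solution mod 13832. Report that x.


Product of moduli M = 13 · 19 · 8 · 7 = 13832.
Merge one congruence at a time:
  Start: x ≡ 5 (mod 13).
  Combine with x ≡ 8 (mod 19); new modulus lcm = 247.
    Write x = 5 + 13·t and substitute into x ≡ 8 (mod 19): 13·t ≡ 8 − 5 = 3 (mod 19).
    The inverse of 13 mod 19 is 3 (since 13·3 = 39 = 2·19 + 1), so t ≡ 3·3 = 9 ≡ 9 (mod 19).
    Then x = 5 + 13·9 = 122, valid modulo lcm(13, 19) = 247: x ≡ 122 (mod 247).
  Combine with x ≡ 3 (mod 8); new modulus lcm = 1976.
    Write x = 122 + 247·t and substitute into x ≡ 3 (mod 8): 247·t ≡ 3 − 122 = -119 (mod 8).
    Reduce coefficients mod 8: 7·t ≡ 1 (mod 8).
    The inverse of 7 mod 8 is 7 (since 7·7 = 49 = 6·8 + 1), so t ≡ 7·1 = 7 ≡ 7 (mod 8).
    Then x = 122 + 247·7 = 1851, valid modulo lcm(247, 8) = 1976: x ≡ 1851 (mod 1976).
  Combine with x ≡ 2 (mod 7); new modulus lcm = 13832.
    Write x = 1851 + 1976·t and substitute into x ≡ 2 (mod 7): 1976·t ≡ 2 − 1851 = -1849 (mod 7).
    Reduce coefficients mod 7: 2·t ≡ 6 (mod 7).
    The inverse of 2 mod 7 is 4 (since 2·4 = 8 = 1·7 + 1), so t ≡ 4·6 = 24 ≡ 3 (mod 7).
    Then x = 1851 + 1976·3 = 7779, valid modulo lcm(1976, 7) = 13832: x ≡ 7779 (mod 13832).
Verify against each original: 7779 mod 13 = 5, 7779 mod 19 = 8, 7779 mod 8 = 3, 7779 mod 7 = 2.

x ≡ 7779 (mod 13832).


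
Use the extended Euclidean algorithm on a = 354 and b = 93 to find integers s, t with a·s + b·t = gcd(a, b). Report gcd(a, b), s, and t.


Euclidean algorithm on (354, 93) — divide until remainder is 0:
  354 = 3 · 93 + 75
  93 = 1 · 75 + 18
  75 = 4 · 18 + 3
  18 = 6 · 3 + 0
gcd(354, 93) = 3.
Track Bezout coefficients alongside the remainders: start with r₀ = 354 = a·1 + b·0 (s = 1, t = 0) and r₁ = 93 = a·0 + b·1 (s = 0, t = 1); each new remainder r_{k+1} = r_{k-1} − q_k·r_k inherits s_{k+1} = s_{k-1} − q_k·s_k, t_{k+1} = t_{k-1} − q_k·t_k, so r_k = a·s_k + b·t_k at every step:
  q = 3: r = 75, s = 1 − 3·0 = 1, t = 0 − 3·1 = -3  (check: 354·1 + 93·(-3) = 75)
  q = 1: r = 18, s = 0 − 1·1 = -1, t = 1 − 1·(-3) = 4  (check: 354·(-1) + 93·4 = 18)
  q = 4: r = 3, s = 1 − 4·(-1) = 5, t = -3 − 4·4 = -19  (check: 354·5 + 93·(-19) = 3)
The row with r = 3 (the gcd) gives the Bezout coefficients s = 5, t = -19.
Result: 354 · (5) + 93 · (-19) = 3.

gcd(354, 93) = 3; s = 5, t = -19 (check: 354·5 + 93·(-19) = 3).


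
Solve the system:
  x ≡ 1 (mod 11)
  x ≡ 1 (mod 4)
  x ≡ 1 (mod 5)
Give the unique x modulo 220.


Moduli 11, 4, 5 are pairwise coprime; by CRT there is a unique solution modulo M = 11 · 4 · 5 = 220.
Solve pairwise, accumulating the modulus:
  Start with x ≡ 1 (mod 11).
  Combine with x ≡ 1 (mod 4): since gcd(11, 4) = 1, we get a unique residue mod 44.
    Write x = 1 + 11·t and substitute into x ≡ 1 (mod 4): 11·t ≡ 1 − 1 = 0 (mod 4).
    Reduce coefficients mod 4: 3·t ≡ 0 (mod 4).
    The inverse of 3 mod 4 is 3 (since 3·3 = 9 = 2·4 + 1), so t ≡ 3·0 = 0 ≡ 0 (mod 4).
    Then x = 1 + 11·0 = 1, valid modulo lcm(11, 4) = 44: x ≡ 1 (mod 44).
  Combine with x ≡ 1 (mod 5): since gcd(44, 5) = 1, we get a unique residue mod 220.
    Write x = 1 + 44·t and substitute into x ≡ 1 (mod 5): 44·t ≡ 1 − 1 = 0 (mod 5).
    Reduce coefficients mod 5: 4·t ≡ 0 (mod 5).
    The inverse of 4 mod 5 is 4 (since 4·4 = 16 = 3·5 + 1), so t ≡ 4·0 = 0 ≡ 0 (mod 5).
    Then x = 1 + 44·0 = 1, valid modulo lcm(44, 5) = 220: x ≡ 1 (mod 220).
Verify: 1 mod 11 = 1 ✓, 1 mod 4 = 1 ✓, 1 mod 5 = 1 ✓.

x ≡ 1 (mod 220).


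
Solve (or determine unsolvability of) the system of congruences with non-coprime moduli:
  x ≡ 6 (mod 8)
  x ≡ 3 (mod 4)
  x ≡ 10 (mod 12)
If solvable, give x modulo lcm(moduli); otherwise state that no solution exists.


Moduli 8, 4, 12 are not pairwise coprime, so CRT works modulo lcm(m_i) when all pairwise compatibility conditions hold.
Pairwise compatibility: gcd(m_i, m_j) must divide a_i - a_j for every pair.
Merge one congruence at a time:
  Start: x ≡ 6 (mod 8).
  Combine with x ≡ 3 (mod 4): gcd(8, 4) = 4, and 3 - 6 = -3 is NOT divisible by 4.
    ⇒ system is inconsistent (no integer solution).

No solution (the system is inconsistent).


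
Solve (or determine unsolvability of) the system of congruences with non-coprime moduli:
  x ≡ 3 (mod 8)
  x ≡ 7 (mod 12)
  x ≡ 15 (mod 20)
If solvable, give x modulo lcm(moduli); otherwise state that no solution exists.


Moduli 8, 12, 20 are not pairwise coprime, so CRT works modulo lcm(m_i) when all pairwise compatibility conditions hold.
Pairwise compatibility: gcd(m_i, m_j) must divide a_i - a_j for every pair.
Merge one congruence at a time:
  Start: x ≡ 3 (mod 8).
  Combine with x ≡ 7 (mod 12): gcd(8, 12) = 4; 7 - 3 = 4, which IS divisible by 4, so compatible.
    Write x = 3 + 8·t and substitute into x ≡ 7 (mod 12): 8·t ≡ 7 − 3 = 4 (mod 12).
    Divide the congruence (and modulus) by g = 4: 2·t ≡ 1 (mod 3).
    The inverse of 2 mod 3 is 2 (since 2·2 = 4 = 1·3 + 1), so t ≡ 2·1 = 2 ≡ 2 (mod 3).
    Then x = 3 + 8·2 = 19, valid modulo lcm(8, 12) = 24: x ≡ 19 (mod 24).
  Combine with x ≡ 15 (mod 20): gcd(24, 20) = 4; 15 - 19 = -4, which IS divisible by 4, so compatible.
    Write x = 19 + 24·t and substitute into x ≡ 15 (mod 20): 24·t ≡ 15 − 19 = -4 (mod 20).
    Divide the congruence (and modulus) by g = 4: 6·t ≡ -1 (mod 5).
    Reduce coefficients mod 5: 1·t ≡ 4 (mod 5).
    So t ≡ 4 (mod 5).
    Then x = 19 + 24·4 = 115, valid modulo lcm(24, 20) = 120: x ≡ 115 (mod 120).
Verify: 115 mod 8 = 3, 115 mod 12 = 7, 115 mod 20 = 15.

x ≡ 115 (mod 120).


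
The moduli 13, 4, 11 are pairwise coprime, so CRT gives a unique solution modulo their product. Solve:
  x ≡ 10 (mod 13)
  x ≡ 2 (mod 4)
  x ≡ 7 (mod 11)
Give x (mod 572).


Moduli 13, 4, 11 are pairwise coprime; by CRT there is a unique solution modulo M = 13 · 4 · 11 = 572.
Solve pairwise, accumulating the modulus:
  Start with x ≡ 10 (mod 13).
  Combine with x ≡ 2 (mod 4): since gcd(13, 4) = 1, we get a unique residue mod 52.
    Write x = 10 + 13·t and substitute into x ≡ 2 (mod 4): 13·t ≡ 2 − 10 = -8 (mod 4).
    Reduce coefficients mod 4: 1·t ≡ 0 (mod 4).
    So t ≡ 0 (mod 4).
    Then x = 10 + 13·0 = 10, valid modulo lcm(13, 4) = 52: x ≡ 10 (mod 52).
  Combine with x ≡ 7 (mod 11): since gcd(52, 11) = 1, we get a unique residue mod 572.
    Write x = 10 + 52·t and substitute into x ≡ 7 (mod 11): 52·t ≡ 7 − 10 = -3 (mod 11).
    Reduce coefficients mod 11: 8·t ≡ 8 (mod 11).
    The inverse of 8 mod 11 is 7 (since 8·7 = 56 = 5·11 + 1), so t ≡ 7·8 = 56 ≡ 1 (mod 11).
    Then x = 10 + 52·1 = 62, valid modulo lcm(52, 11) = 572: x ≡ 62 (mod 572).
Verify: 62 mod 13 = 10 ✓, 62 mod 4 = 2 ✓, 62 mod 11 = 7 ✓.

x ≡ 62 (mod 572).


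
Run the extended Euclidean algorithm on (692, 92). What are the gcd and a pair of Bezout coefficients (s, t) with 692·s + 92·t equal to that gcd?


Euclidean algorithm on (692, 92) — divide until remainder is 0:
  692 = 7 · 92 + 48
  92 = 1 · 48 + 44
  48 = 1 · 44 + 4
  44 = 11 · 4 + 0
gcd(692, 92) = 4.
Track Bezout coefficients alongside the remainders: start with r₀ = 692 = a·1 + b·0 (s = 1, t = 0) and r₁ = 92 = a·0 + b·1 (s = 0, t = 1); each new remainder r_{k+1} = r_{k-1} − q_k·r_k inherits s_{k+1} = s_{k-1} − q_k·s_k, t_{k+1} = t_{k-1} − q_k·t_k, so r_k = a·s_k + b·t_k at every step:
  q = 7: r = 48, s = 1 − 7·0 = 1, t = 0 − 7·1 = -7  (check: 692·1 + 92·(-7) = 48)
  q = 1: r = 44, s = 0 − 1·1 = -1, t = 1 − 1·(-7) = 8  (check: 692·(-1) + 92·8 = 44)
  q = 1: r = 4, s = 1 − 1·(-1) = 2, t = -7 − 1·8 = -15  (check: 692·2 + 92·(-15) = 4)
The row with r = 4 (the gcd) gives the Bezout coefficients s = 2, t = -15.
Result: 692 · (2) + 92 · (-15) = 4.

gcd(692, 92) = 4; s = 2, t = -15 (check: 692·2 + 92·(-15) = 4).


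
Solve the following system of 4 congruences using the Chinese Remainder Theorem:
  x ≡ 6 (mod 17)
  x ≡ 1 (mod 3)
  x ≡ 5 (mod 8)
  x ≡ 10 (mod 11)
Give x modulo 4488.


Product of moduli M = 17 · 3 · 8 · 11 = 4488.
Merge one congruence at a time:
  Start: x ≡ 6 (mod 17).
  Combine with x ≡ 1 (mod 3); new modulus lcm = 51.
    Write x = 6 + 17·t and substitute into x ≡ 1 (mod 3): 17·t ≡ 1 − 6 = -5 (mod 3).
    Reduce coefficients mod 3: 2·t ≡ 1 (mod 3).
    The inverse of 2 mod 3 is 2 (since 2·2 = 4 = 1·3 + 1), so t ≡ 2·1 = 2 ≡ 2 (mod 3).
    Then x = 6 + 17·2 = 40, valid modulo lcm(17, 3) = 51: x ≡ 40 (mod 51).
  Combine with x ≡ 5 (mod 8); new modulus lcm = 408.
    Write x = 40 + 51·t and substitute into x ≡ 5 (mod 8): 51·t ≡ 5 − 40 = -35 (mod 8).
    Reduce coefficients mod 8: 3·t ≡ 5 (mod 8).
    The inverse of 3 mod 8 is 3 (since 3·3 = 9 = 1·8 + 1), so t ≡ 3·5 = 15 ≡ 7 (mod 8).
    Then x = 40 + 51·7 = 397, valid modulo lcm(51, 8) = 408: x ≡ 397 (mod 408).
  Combine with x ≡ 10 (mod 11); new modulus lcm = 4488.
    Write x = 397 + 408·t and substitute into x ≡ 10 (mod 11): 408·t ≡ 10 − 397 = -387 (mod 11).
    Reduce coefficients mod 11: 1·t ≡ 9 (mod 11).
    So t ≡ 9 (mod 11).
    Then x = 397 + 408·9 = 4069, valid modulo lcm(408, 11) = 4488: x ≡ 4069 (mod 4488).
Verify against each original: 4069 mod 17 = 6, 4069 mod 3 = 1, 4069 mod 8 = 5, 4069 mod 11 = 10.

x ≡ 4069 (mod 4488).


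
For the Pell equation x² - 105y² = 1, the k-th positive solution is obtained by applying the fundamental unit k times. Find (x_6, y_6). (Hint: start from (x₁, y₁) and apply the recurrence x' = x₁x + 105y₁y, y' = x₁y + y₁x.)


Step 1: Find the fundamental solution (x₁, y₁) of x² - 105y² = 1.
  Expand √105 as a continued fraction. a₀ = ⌊√105⌋ = 10; iterate m_{k+1} = d_k·a_k − m_k, d_{k+1} = (105 − m_{k+1}²)/d_k, a_{k+1} = ⌊(a₀ + m_{k+1})/d_{k+1}⌋ (starting m₀ = 0, d₀ = 1), with convergents p_k = a_k·p_{k-1} + p_{k-2}, q_k = a_k·q_{k-1} + q_{k-2} (p₋₁ = 1, q₋₁ = 0):
  k = 0: a₀ = 10; p₀/q₀ = 10/1; p₀² − 105·q₀² = 100 − 105 = -5.
  k = 1: m = 10, d = 5, a = ⌊(10 + 10)/5⌋ = 4; p/q = (4·10 + 1)/(4·1 + 0) = 41/4; p² − 105·q² = 1681 − 1680 = 1.
  The first convergent with p² − 105·q² = 1 gives the fundamental solution (x₁, y₁) = (41, 4).
Step 2: Apply the recurrence (x_{n+1}, y_{n+1}) = (x₁x_n + 105y₁y_n, x₁y_n + y₁x_n) repeatedly.
  From (x_1, y_1) = (41, 4): x_2 = 41·41 + 105·4·4 = 3361; y_2 = 41·4 + 4·41 = 328.
  From (x_2, y_2) = (3361, 328): x_3 = 41·3361 + 105·4·328 = 275561; y_3 = 41·328 + 4·3361 = 26892.
  From (x_3, y_3) = (275561, 26892): x_4 = 41·275561 + 105·4·26892 = 22592641; y_4 = 41·26892 + 4·275561 = 2204816.
  From (x_4, y_4) = (22592641, 2204816): x_5 = 41·22592641 + 105·4·2204816 = 1852321001; y_5 = 41·2204816 + 4·22592641 = 180768020.
  From (x_5, y_5) = (1852321001, 180768020): x_6 = 41·1852321001 + 105·4·180768020 = 151867729441; y_6 = 41·180768020 + 4·1852321001 = 14820772824.
Step 3: Verify x_6² - 105·y_6² = 23063807245564778172481 - 23063807245564778172480 = 1 (should be 1). ✓

(x_1, y_1) = (41, 4); (x_6, y_6) = (151867729441, 14820772824).


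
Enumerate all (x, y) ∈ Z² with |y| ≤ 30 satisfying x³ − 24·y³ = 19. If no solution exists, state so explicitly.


The equation is x³ - 24y³ = 19. For fixed y, x³ = 24·y³ + 19, so a solution requires the RHS to be a perfect cube.
Strategy: iterate y from -30 to 30, compute RHS = 24·y³ + 19, and check whether it is a (positive or negative) perfect cube.
Check small values of y:
  y = 0: RHS = 19 is not a perfect cube.
  y = 1: RHS = 43 is not a perfect cube.
  y = -1: RHS = -5 is not a perfect cube.
  y = 2: RHS = 211 is not a perfect cube.
  y = -2: RHS = -173 is not a perfect cube.
  y = 3: RHS = 667 is not a perfect cube.
  y = -3: RHS = -629 is not a perfect cube.
Continuing the search up to |y| = 30 finds no solutions either.
No (x, y) in the scanned range satisfies the equation.

No integer solutions with |y| ≤ 30.


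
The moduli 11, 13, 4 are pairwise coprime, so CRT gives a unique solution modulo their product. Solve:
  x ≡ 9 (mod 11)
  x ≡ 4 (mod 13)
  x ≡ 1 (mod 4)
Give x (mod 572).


Moduli 11, 13, 4 are pairwise coprime; by CRT there is a unique solution modulo M = 11 · 13 · 4 = 572.
Solve pairwise, accumulating the modulus:
  Start with x ≡ 9 (mod 11).
  Combine with x ≡ 4 (mod 13): since gcd(11, 13) = 1, we get a unique residue mod 143.
    Write x = 9 + 11·t and substitute into x ≡ 4 (mod 13): 11·t ≡ 4 − 9 = -5 (mod 13).
    Reduce coefficients mod 13: 11·t ≡ 8 (mod 13).
    The inverse of 11 mod 13 is 6 (since 11·6 = 66 = 5·13 + 1), so t ≡ 6·8 = 48 ≡ 9 (mod 13).
    Then x = 9 + 11·9 = 108, valid modulo lcm(11, 13) = 143: x ≡ 108 (mod 143).
  Combine with x ≡ 1 (mod 4): since gcd(143, 4) = 1, we get a unique residue mod 572.
    Write x = 108 + 143·t and substitute into x ≡ 1 (mod 4): 143·t ≡ 1 − 108 = -107 (mod 4).
    Reduce coefficients mod 4: 3·t ≡ 1 (mod 4).
    The inverse of 3 mod 4 is 3 (since 3·3 = 9 = 2·4 + 1), so t ≡ 3·1 = 3 ≡ 3 (mod 4).
    Then x = 108 + 143·3 = 537, valid modulo lcm(143, 4) = 572: x ≡ 537 (mod 572).
Verify: 537 mod 11 = 9 ✓, 537 mod 13 = 4 ✓, 537 mod 4 = 1 ✓.

x ≡ 537 (mod 572).


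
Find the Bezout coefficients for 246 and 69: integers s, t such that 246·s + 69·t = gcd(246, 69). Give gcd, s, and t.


Euclidean algorithm on (246, 69) — divide until remainder is 0:
  246 = 3 · 69 + 39
  69 = 1 · 39 + 30
  39 = 1 · 30 + 9
  30 = 3 · 9 + 3
  9 = 3 · 3 + 0
gcd(246, 69) = 3.
Track Bezout coefficients alongside the remainders: start with r₀ = 246 = a·1 + b·0 (s = 1, t = 0) and r₁ = 69 = a·0 + b·1 (s = 0, t = 1); each new remainder r_{k+1} = r_{k-1} − q_k·r_k inherits s_{k+1} = s_{k-1} − q_k·s_k, t_{k+1} = t_{k-1} − q_k·t_k, so r_k = a·s_k + b·t_k at every step:
  q = 3: r = 39, s = 1 − 3·0 = 1, t = 0 − 3·1 = -3  (check: 246·1 + 69·(-3) = 39)
  q = 1: r = 30, s = 0 − 1·1 = -1, t = 1 − 1·(-3) = 4  (check: 246·(-1) + 69·4 = 30)
  q = 1: r = 9, s = 1 − 1·(-1) = 2, t = -3 − 1·4 = -7  (check: 246·2 + 69·(-7) = 9)
  q = 3: r = 3, s = -1 − 3·2 = -7, t = 4 − 3·(-7) = 25  (check: 246·(-7) + 69·25 = 3)
The row with r = 3 (the gcd) gives the Bezout coefficients s = -7, t = 25.
Result: 246 · (-7) + 69 · (25) = 3.

gcd(246, 69) = 3; s = -7, t = 25 (check: 246·(-7) + 69·25 = 3).


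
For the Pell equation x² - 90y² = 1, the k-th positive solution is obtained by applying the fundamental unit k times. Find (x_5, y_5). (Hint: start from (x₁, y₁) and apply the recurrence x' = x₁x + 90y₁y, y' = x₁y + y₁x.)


Step 1: Find the fundamental solution (x₁, y₁) of x² - 90y² = 1.
  Expand √90 as a continued fraction. a₀ = ⌊√90⌋ = 9; iterate m_{k+1} = d_k·a_k − m_k, d_{k+1} = (90 − m_{k+1}²)/d_k, a_{k+1} = ⌊(a₀ + m_{k+1})/d_{k+1}⌋ (starting m₀ = 0, d₀ = 1), with convergents p_k = a_k·p_{k-1} + p_{k-2}, q_k = a_k·q_{k-1} + q_{k-2} (p₋₁ = 1, q₋₁ = 0):
  k = 0: a₀ = 9; p₀/q₀ = 9/1; p₀² − 90·q₀² = 81 − 90 = -9.
  k = 1: m = 9, d = 9, a = ⌊(9 + 9)/9⌋ = 2; p/q = (2·9 + 1)/(2·1 + 0) = 19/2; p² − 90·q² = 361 − 360 = 1.
  The first convergent with p² − 90·q² = 1 gives the fundamental solution (x₁, y₁) = (19, 2).
Step 2: Apply the recurrence (x_{n+1}, y_{n+1}) = (x₁x_n + 90y₁y_n, x₁y_n + y₁x_n) repeatedly.
  From (x_1, y_1) = (19, 2): x_2 = 19·19 + 90·2·2 = 721; y_2 = 19·2 + 2·19 = 76.
  From (x_2, y_2) = (721, 76): x_3 = 19·721 + 90·2·76 = 27379; y_3 = 19·76 + 2·721 = 2886.
  From (x_3, y_3) = (27379, 2886): x_4 = 19·27379 + 90·2·2886 = 1039681; y_4 = 19·2886 + 2·27379 = 109592.
  From (x_4, y_4) = (1039681, 109592): x_5 = 19·1039681 + 90·2·109592 = 39480499; y_5 = 19·109592 + 2·1039681 = 4161610.
Step 3: Verify x_5² - 90·y_5² = 1558709801289001 - 1558709801289000 = 1 (should be 1). ✓

(x_1, y_1) = (19, 2); (x_5, y_5) = (39480499, 4161610).


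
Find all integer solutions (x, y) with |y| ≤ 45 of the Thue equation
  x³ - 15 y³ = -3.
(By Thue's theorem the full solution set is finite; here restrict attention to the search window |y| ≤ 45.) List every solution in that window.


The equation is x³ - 15y³ = -3. For fixed y, x³ = 15·y³ − 3, so a solution requires the RHS to be a perfect cube.
Strategy: iterate y from -45 to 45, compute RHS = 15·y³ − 3, and check whether it is a (positive or negative) perfect cube.
Check small values of y:
  y = 0: RHS = -3 is not a perfect cube.
  y = 1: RHS = 12 is not a perfect cube.
  y = -1: RHS = -18 is not a perfect cube.
  y = 2: RHS = 117 is not a perfect cube.
  y = -2: RHS = -123 is not a perfect cube.
  y = 3: RHS = 402 is not a perfect cube.
  y = -3: RHS = -408 is not a perfect cube.
Continuing the search up to |y| = 45 finds no solutions either.
No (x, y) in the scanned range satisfies the equation.

No integer solutions with |y| ≤ 45.


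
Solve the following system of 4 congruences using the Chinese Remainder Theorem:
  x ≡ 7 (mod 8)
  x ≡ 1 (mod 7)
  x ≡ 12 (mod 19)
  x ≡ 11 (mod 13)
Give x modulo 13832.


Product of moduli M = 8 · 7 · 19 · 13 = 13832.
Merge one congruence at a time:
  Start: x ≡ 7 (mod 8).
  Combine with x ≡ 1 (mod 7); new modulus lcm = 56.
    Write x = 7 + 8·t and substitute into x ≡ 1 (mod 7): 8·t ≡ 1 − 7 = -6 (mod 7).
    Reduce coefficients mod 7: 1·t ≡ 1 (mod 7).
    So t ≡ 1 (mod 7).
    Then x = 7 + 8·1 = 15, valid modulo lcm(8, 7) = 56: x ≡ 15 (mod 56).
  Combine with x ≡ 12 (mod 19); new modulus lcm = 1064.
    Write x = 15 + 56·t and substitute into x ≡ 12 (mod 19): 56·t ≡ 12 − 15 = -3 (mod 19).
    Reduce coefficients mod 19: 18·t ≡ 16 (mod 19).
    The inverse of 18 mod 19 is 18 (since 18·18 = 324 = 17·19 + 1), so t ≡ 18·16 = 288 ≡ 3 (mod 19).
    Then x = 15 + 56·3 = 183, valid modulo lcm(56, 19) = 1064: x ≡ 183 (mod 1064).
  Combine with x ≡ 11 (mod 13); new modulus lcm = 13832.
    Write x = 183 + 1064·t and substitute into x ≡ 11 (mod 13): 1064·t ≡ 11 − 183 = -172 (mod 13).
    Reduce coefficients mod 13: 11·t ≡ 10 (mod 13).
    The inverse of 11 mod 13 is 6 (since 11·6 = 66 = 5·13 + 1), so t ≡ 6·10 = 60 ≡ 8 (mod 13).
    Then x = 183 + 1064·8 = 8695, valid modulo lcm(1064, 13) = 13832: x ≡ 8695 (mod 13832).
Verify against each original: 8695 mod 8 = 7, 8695 mod 7 = 1, 8695 mod 19 = 12, 8695 mod 13 = 11.

x ≡ 8695 (mod 13832).


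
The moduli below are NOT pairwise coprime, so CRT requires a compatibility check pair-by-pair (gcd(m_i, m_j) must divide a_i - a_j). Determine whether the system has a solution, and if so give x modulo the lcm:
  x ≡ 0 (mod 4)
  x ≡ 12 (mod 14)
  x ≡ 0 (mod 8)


Moduli 4, 14, 8 are not pairwise coprime, so CRT works modulo lcm(m_i) when all pairwise compatibility conditions hold.
Pairwise compatibility: gcd(m_i, m_j) must divide a_i - a_j for every pair.
Merge one congruence at a time:
  Start: x ≡ 0 (mod 4).
  Combine with x ≡ 12 (mod 14): gcd(4, 14) = 2; 12 - 0 = 12, which IS divisible by 2, so compatible.
    Write x = 0 + 4·t and substitute into x ≡ 12 (mod 14): 4·t ≡ 12 − 0 = 12 (mod 14).
    Divide the congruence (and modulus) by g = 2: 2·t ≡ 6 (mod 7).
    The inverse of 2 mod 7 is 4 (since 2·4 = 8 = 1·7 + 1), so t ≡ 4·6 = 24 ≡ 3 (mod 7).
    Then x = 0 + 4·3 = 12, valid modulo lcm(4, 14) = 28: x ≡ 12 (mod 28).
  Combine with x ≡ 0 (mod 8): gcd(28, 8) = 4; 0 - 12 = -12, which IS divisible by 4, so compatible.
    Write x = 12 + 28·t and substitute into x ≡ 0 (mod 8): 28·t ≡ 0 − 12 = -12 (mod 8).
    Divide the congruence (and modulus) by g = 4: 7·t ≡ -3 (mod 2).
    Reduce coefficients mod 2: 1·t ≡ 1 (mod 2).
    So t ≡ 1 (mod 2).
    Then x = 12 + 28·1 = 40, valid modulo lcm(28, 8) = 56: x ≡ 40 (mod 56).
Verify: 40 mod 4 = 0, 40 mod 14 = 12, 40 mod 8 = 0.

x ≡ 40 (mod 56).


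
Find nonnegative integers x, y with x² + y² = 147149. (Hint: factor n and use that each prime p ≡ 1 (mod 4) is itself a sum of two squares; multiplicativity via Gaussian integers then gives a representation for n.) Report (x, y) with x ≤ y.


Step 1: Factor n = 147149 = 37 · 41 · 97.
Step 2: Check the mod-4 condition on each prime factor: 37 ≡ 1 (mod 4), exponent 1; 41 ≡ 1 (mod 4), exponent 1; 97 ≡ 1 (mod 4), exponent 1.
All primes ≡ 3 (mod 4) appear to even exponent (or don't appear), so by the two-squares theorem n IS expressible as a sum of two squares.
Step 3: Build a representation. Here n = 37 · 41 · 97 is a product of primes ≡ 1 (mod 4). Each prime p ≡ 1 (mod 4) is itself a sum of two squares; find a² by testing p − a² for a perfect square:
  37: 37 − 1² = 36 = 6² ⇒ 37 = 1² + 6².
  41: 41 − 1² = 40, 41 − 2² = 37, 41 − 3² = 32, 41 − 4² = 25 = 5² ⇒ 41 = 4² + 5².
  97: 97 − 1² = 96, 97 − 2² = 93, 97 − 3² = 88, 97 − 4² = 81 = 9² ⇒ 97 = 4² + 9².
  Combine using the Brahmagupta–Fibonacci identity (a² + b²)(c² + d²) = (ac − bd)² + (ad + bc)² = (ac + bd)² + (ad − bc)²:
  37 · 41 = 1517: from (1² + 6²)(4² + 5²), take (1·4 − 6·5, 1·5 + 6·4) = (4 − 30, 5 + 24) = (-26, 29); dropping signs (only squares matter) gives (26, 29); check 26² + 29² = 676 + 841 = 1517 ✓.
  1517 · 97 = 147149: from (26² + 29²)(4² + 9²), take (26·4 − 29·9, 26·9 + 29·4) = (104 − 261, 234 + 116) = (-157, 350); dropping signs (only squares matter) gives (157, 350); check 157² + 350² = 24649 + 122500 = 147149 ✓.
Step 4: Order so x ≤ y and verify: 157² + 350² = 24649 + 122500 = 147149 = n. ✓

n = 147149 = 157² + 350² (one valid representation with x ≤ y).
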